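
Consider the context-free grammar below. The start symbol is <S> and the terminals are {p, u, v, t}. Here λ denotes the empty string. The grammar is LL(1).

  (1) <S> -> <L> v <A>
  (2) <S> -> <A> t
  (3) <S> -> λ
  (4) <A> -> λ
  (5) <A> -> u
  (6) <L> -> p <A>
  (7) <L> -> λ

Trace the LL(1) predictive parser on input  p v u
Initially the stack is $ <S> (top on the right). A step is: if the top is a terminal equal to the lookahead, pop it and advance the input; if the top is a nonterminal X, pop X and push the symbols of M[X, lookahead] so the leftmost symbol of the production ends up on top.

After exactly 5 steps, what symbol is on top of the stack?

     Stack          Input    Action
  1  $ <S>          p v u $  expand <S> -> <L> v <A>
  2  $ <A> v <L>    p v u $  expand <L> -> p <A>
  3  $ <A> v <A> p  p v u $  match p
  4  $ <A> v <A>    v u $    expand <A> -> λ
  5  $ <A> v        v u $    match v
Stack after step 5: $ <A> (top = <A>).

<A>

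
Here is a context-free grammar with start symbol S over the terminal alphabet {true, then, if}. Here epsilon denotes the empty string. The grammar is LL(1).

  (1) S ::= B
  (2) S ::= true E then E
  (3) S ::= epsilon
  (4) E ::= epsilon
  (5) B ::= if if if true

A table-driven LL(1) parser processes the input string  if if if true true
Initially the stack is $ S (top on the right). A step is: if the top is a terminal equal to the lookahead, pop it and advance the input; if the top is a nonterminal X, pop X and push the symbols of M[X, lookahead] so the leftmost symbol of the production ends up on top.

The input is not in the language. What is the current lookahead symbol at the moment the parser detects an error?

true

step 1: stack=$ S  input=if if if true true $  — expand S ::= B
step 2: stack=$ B  input=if if if true true $  — expand B ::= if if if true
step 3: stack=$ true if if if  input=if if if true true $  — match if
step 4: stack=$ true if if  input=if if true true $  — match if
step 5: stack=$ true if  input=if true true $  — match if
step 6: stack=$ true  input=true true $  — match true
step 7: stack=$  input=true $  — error: stack empty but input remains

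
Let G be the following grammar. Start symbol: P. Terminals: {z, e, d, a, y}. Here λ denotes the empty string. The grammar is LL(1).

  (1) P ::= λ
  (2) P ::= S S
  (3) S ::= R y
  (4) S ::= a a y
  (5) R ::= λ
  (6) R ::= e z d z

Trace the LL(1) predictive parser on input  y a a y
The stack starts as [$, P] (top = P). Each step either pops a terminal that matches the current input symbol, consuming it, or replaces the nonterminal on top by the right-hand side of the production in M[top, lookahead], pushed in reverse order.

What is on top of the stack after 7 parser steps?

step 1: stack=$ P  input=y a a y $  — expand P ::= S S
step 2: stack=$ S S  input=y a a y $  — expand S ::= R y
step 3: stack=$ S y R  input=y a a y $  — expand R ::= λ
step 4: stack=$ S y  input=y a a y $  — match y
step 5: stack=$ S  input=a a y $  — expand S ::= a a y
step 6: stack=$ y a a  input=a a y $  — match a
step 7: stack=$ y a  input=a y $  — match a
Stack after step 7: $ y (top = y).

y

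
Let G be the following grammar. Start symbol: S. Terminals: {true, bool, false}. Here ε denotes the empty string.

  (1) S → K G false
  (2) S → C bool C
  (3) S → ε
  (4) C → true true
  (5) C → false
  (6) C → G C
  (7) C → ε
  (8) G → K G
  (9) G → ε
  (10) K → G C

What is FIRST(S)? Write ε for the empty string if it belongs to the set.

{ε, bool, false, true}

FIRST(S): from S→K G false we get {false, true}; from S→C bool C we get {bool, false, true}; from S→ε we get {ε}. So FIRST(S) = {ε, bool, false, true}.
FIRST(C): from C→true true we get {true}; from C→false we get {false}; from C→G C we get {ε, false, true}; from C→ε we get {ε}. So FIRST(C) = {ε, false, true}.
FIRST(G): from G→K G we get {ε, false, true}; from G→ε we get {ε}. So FIRST(G) = {ε, false, true}.
FIRST(K): from K→G C we get {ε, false, true}. So FIRST(K) = {ε, false, true}.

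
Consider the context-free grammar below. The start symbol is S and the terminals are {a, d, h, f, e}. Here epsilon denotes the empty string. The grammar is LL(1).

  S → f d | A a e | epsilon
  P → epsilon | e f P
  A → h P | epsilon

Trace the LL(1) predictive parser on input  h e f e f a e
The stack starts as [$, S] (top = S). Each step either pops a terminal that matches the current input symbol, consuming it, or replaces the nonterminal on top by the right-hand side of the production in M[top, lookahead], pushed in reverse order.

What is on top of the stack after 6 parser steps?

P

step 1: stack=$ S  input=h e f e f a e $  — expand S → A a e
step 2: stack=$ e a A  input=h e f e f a e $  — expand A → h P
step 3: stack=$ e a P h  input=h e f e f a e $  — match h
step 4: stack=$ e a P  input=e f e f a e $  — expand P → e f P
step 5: stack=$ e a P f e  input=e f e f a e $  — match e
step 6: stack=$ e a P f  input=f e f a e $  — match f
Stack after step 6: $ e a P (top = P).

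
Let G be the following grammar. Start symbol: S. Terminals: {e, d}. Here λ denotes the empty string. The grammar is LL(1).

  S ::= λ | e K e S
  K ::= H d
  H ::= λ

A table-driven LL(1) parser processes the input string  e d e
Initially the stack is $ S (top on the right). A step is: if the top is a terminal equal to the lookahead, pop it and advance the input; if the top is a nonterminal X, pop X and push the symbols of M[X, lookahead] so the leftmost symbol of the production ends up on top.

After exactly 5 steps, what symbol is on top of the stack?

     Stack      Input    Action
  1  $ S        e d e $  expand S ::= e K e S
  2  $ S e K e  e d e $  match e
  3  $ S e K    d e $    expand K ::= H d
  4  $ S e d H  d e $    expand H ::= λ
  5  $ S e d    d e $    match d
Stack after step 5: $ S e (top = e).

e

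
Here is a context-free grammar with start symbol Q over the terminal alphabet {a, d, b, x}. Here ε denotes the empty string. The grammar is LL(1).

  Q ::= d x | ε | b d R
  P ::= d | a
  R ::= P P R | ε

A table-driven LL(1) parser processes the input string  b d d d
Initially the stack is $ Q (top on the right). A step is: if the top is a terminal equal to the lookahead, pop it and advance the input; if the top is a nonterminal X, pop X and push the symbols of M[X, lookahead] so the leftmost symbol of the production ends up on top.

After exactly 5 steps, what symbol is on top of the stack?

     Stack    Input      Action
  1  $ Q      b d d d $  expand Q ::= b d R
  2  $ R d b  b d d d $  match b
  3  $ R d    d d d $    match d
  4  $ R      d d $      expand R ::= P P R
  5  $ R P P  d d $      expand P ::= d
Stack after step 5: $ R P d (top = d).

d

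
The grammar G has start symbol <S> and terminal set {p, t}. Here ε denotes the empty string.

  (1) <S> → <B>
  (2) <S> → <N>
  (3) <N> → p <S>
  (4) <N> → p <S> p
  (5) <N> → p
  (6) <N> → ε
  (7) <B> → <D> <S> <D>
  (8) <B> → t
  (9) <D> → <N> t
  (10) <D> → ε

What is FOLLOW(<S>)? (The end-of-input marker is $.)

FIRST(<N>): from <N>→p <S> we get {p}; from <N>→p <S> p we get {p}; from <N>→p we get {p}; from <N>→ε we get {ε}. So FIRST(<N>) = {ε, p}.
FIRST(<D>): from <D>→<N> t we get {p, t}; from <D>→ε we get {ε}. So FIRST(<D>) = {ε, p, t}.
FIRST(<S>): from <S>→<B> we get {ε, p, t}; from <S>→<N> we get {ε, p}. So FIRST(<S>) = {ε, p, t}.
FIRST(<B>): from <B>→<D> <S> <D> we get {ε, p, t}; from <B>→t we get {t}. So FIRST(<B>) = {ε, p, t}.
FOLLOW(<S>) includes $ since <S> is the start symbol.
FOLLOW(<S>): in <N>→p <S>, the suffix after <S> is empty, so FOLLOW(<S>) ⊇ FOLLOW(<N>) = {$, p, t}; in <N>→p <S> p, <S> is followed by p with FIRST {p}; in <B>→<D> <S> <D>, <S> is followed by <D> with FIRST {ε, p, t}; in <B>→<D> <S> <D>, the suffix after <S> is nullable, so FOLLOW(<S>) ⊇ FOLLOW(<B>) = {$, p, t}. Thus FOLLOW(<S>) = {$, p, t}.
FOLLOW(<N>): in <S>→<N>, the suffix after <N> is empty, so FOLLOW(<N>) ⊇ FOLLOW(<S>) = {$, p, t}; in <D>→<N> t, <N> is followed by t with FIRST {t}. Thus FOLLOW(<N>) = {$, p, t}.
FOLLOW(<B>): in <S>→<B>, the suffix after <B> is empty, so FOLLOW(<B>) ⊇ FOLLOW(<S>) = {$, p, t}. Thus FOLLOW(<B>) = {$, p, t}.
FOLLOW(<D>): in <B>→<D> <S> <D> (occurrence 1), <D> is followed by <S> <D> with FIRST {ε, p, t}; in <B>→<D> <S> <D> (occurrence 1), the suffix after <D> is nullable, so FOLLOW(<D>) ⊇ FOLLOW(<B>) = {$, p, t}; in <B>→<D> <S> <D> (occurrence 2), the suffix after <D> is empty, so FOLLOW(<D>) ⊇ FOLLOW(<B>) = {$, p, t}. Thus FOLLOW(<D>) = {$, p, t}.

{$, p, t}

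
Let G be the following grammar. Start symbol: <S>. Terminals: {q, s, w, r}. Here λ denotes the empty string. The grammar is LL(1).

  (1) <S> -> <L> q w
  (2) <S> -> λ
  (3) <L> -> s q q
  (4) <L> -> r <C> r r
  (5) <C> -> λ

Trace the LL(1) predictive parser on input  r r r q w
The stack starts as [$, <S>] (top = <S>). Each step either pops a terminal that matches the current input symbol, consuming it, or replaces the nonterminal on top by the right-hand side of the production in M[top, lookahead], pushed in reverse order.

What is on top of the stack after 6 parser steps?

q

step 1: stack=$ <S>  input=r r r q w $  — expand <S> -> <L> q w
step 2: stack=$ w q <L>  input=r r r q w $  — expand <L> -> r <C> r r
step 3: stack=$ w q r r <C> r  input=r r r q w $  — match r
step 4: stack=$ w q r r <C>  input=r r q w $  — expand <C> -> λ
step 5: stack=$ w q r r  input=r r q w $  — match r
step 6: stack=$ w q r  input=r q w $  — match r
Stack after step 6: $ w q (top = q).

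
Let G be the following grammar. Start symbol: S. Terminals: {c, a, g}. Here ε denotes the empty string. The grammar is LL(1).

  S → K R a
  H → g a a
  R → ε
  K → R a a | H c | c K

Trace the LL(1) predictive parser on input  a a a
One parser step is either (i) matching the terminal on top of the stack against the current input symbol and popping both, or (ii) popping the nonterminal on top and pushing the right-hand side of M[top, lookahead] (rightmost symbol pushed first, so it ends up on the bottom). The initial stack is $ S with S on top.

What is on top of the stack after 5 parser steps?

R

step 1: stack=$ S  input=a a a $  — expand S → K R a
step 2: stack=$ a R K  input=a a a $  — expand K → R a a
step 3: stack=$ a R a a R  input=a a a $  — expand R → ε
step 4: stack=$ a R a a  input=a a a $  — match a
step 5: stack=$ a R a  input=a a $  — match a
Stack after step 5: $ a R (top = R).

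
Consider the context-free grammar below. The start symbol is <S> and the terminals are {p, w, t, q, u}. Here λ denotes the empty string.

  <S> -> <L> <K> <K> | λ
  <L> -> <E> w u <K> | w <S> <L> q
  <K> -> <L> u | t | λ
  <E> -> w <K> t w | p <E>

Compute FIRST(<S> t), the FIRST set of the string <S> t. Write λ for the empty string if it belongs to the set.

FIRST(<E>) = {p, w}
FIRST(<L>) = {p, w}  (via <E> w u <K>)
FIRST(<S>) = {λ, p, w}  (via <L> <K> <K>)
FIRST(<K>) = {λ, p, t, w}  (via <L> u)
FIRST(<S> t): take FIRST of each symbol in turn, carrying on past any symbol whose FIRST contains λ; result {p, t, w}.

{p, t, w}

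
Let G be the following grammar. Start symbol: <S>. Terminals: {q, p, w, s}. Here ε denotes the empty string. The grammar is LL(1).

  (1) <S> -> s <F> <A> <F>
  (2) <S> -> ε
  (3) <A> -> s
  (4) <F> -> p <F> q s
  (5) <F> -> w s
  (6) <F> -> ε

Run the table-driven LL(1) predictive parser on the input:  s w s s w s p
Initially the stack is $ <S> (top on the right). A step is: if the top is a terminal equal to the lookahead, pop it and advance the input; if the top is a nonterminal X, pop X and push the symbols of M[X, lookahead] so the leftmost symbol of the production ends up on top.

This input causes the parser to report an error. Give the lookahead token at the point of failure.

      Stack            Input            Action
   1  $ <S>            s w s s w s p $  expand <S> -> s <F> <A> <F>
   2  $ <F> <A> <F> s  s w s s w s p $  match s
   3  $ <F> <A> <F>    w s s w s p $    expand <F> -> w s
   4  $ <F> <A> s w    w s s w s p $    match w
   5  $ <F> <A> s      s s w s p $      match s
   6  $ <F> <A>        s w s p $        expand <A> -> s
   7  $ <F> s          s w s p $        match s
   8  $ <F>            w s p $          expand <F> -> w s
   9  $ s w            w s p $          match w
  10  $ s              s p $            match s
  11  $                p $              error: stack empty but input remains

p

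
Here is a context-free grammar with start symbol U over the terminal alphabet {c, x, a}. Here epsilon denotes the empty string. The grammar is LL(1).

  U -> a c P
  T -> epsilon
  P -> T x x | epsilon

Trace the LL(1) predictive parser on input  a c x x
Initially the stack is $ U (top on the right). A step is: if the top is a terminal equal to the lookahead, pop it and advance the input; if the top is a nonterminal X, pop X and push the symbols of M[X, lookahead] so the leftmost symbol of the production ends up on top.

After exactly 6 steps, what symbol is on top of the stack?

x

     Stack    Input      Action
  1  $ U      a c x x $  expand U -> a c P
  2  $ P c a  a c x x $  match a
  3  $ P c    c x x $    match c
  4  $ P      x x $      expand P -> T x x
  5  $ x x T  x x $      expand T -> epsilon
  6  $ x x    x x $      match x
Stack after step 6: $ x (top = x).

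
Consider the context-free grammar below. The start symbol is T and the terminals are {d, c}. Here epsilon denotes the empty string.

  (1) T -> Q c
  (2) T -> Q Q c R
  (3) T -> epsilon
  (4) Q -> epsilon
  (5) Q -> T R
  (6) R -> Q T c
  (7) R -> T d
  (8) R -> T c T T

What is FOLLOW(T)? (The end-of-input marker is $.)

{$, c, d}

FIRST(T): from T->Q c we get {c, d}; from T->Q Q c R we get {c, d}; from T->epsilon we get {epsilon}. So FIRST(T) = {epsilon, c, d}.
FIRST(Q): from Q->epsilon we get {epsilon}; from Q->T R we get {c, d}. So FIRST(Q) = {epsilon, c, d}.
FIRST(R): from R->Q T c we get {c, d}; from R->T d we get {c, d}; from R->T c T T we get {c, d}. So FIRST(R) = {c, d}.
FOLLOW(T) includes $ since T is the start symbol.
FOLLOW(Q): in T->Q c, Q is followed by c with FIRST {c}; in T->Q Q c R (occurrence 1), Q is followed by Q c R with FIRST {c, d}; in T->Q Q c R (occurrence 2), Q is followed by c R with FIRST {c}; in R->Q T c, Q is followed by T c with FIRST {c, d}. Thus FOLLOW(Q) = {c, d}.
FOLLOW(T): in Q->T R, T is followed by R with FIRST {c, d}; in R->Q T c, T is followed by c with FIRST {c}; in R->T d, T is followed by d with FIRST {d}; in R->T c T T (occurrence 1), T is followed by c T T with FIRST {c}; in R->T c T T (occurrence 2), T is followed by T with FIRST {epsilon, c, d}; in R->T c T T (occurrence 2), the suffix after T is nullable, so FOLLOW(T) ⊇ FOLLOW(R) = {$, c, d}; in R->T c T T (occurrence 3), the suffix after T is empty, so FOLLOW(T) ⊇ FOLLOW(R) = {$, c, d}. Thus FOLLOW(T) = {$, c, d}.
FOLLOW(R): in T->Q Q c R, the suffix after R is empty, so FOLLOW(R) ⊇ FOLLOW(T) = {$, c, d}; in Q->T R, the suffix after R is empty, so FOLLOW(R) ⊇ FOLLOW(Q) = {c, d}. Thus FOLLOW(R) = {$, c, d}.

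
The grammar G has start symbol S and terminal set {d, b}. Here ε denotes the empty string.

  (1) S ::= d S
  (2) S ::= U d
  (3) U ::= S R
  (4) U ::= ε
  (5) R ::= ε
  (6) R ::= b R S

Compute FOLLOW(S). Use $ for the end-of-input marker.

{$, b, d}

FIRST(R): from R::=ε we get {ε}; from R::=b R S we get {b}. So FIRST(R) = {ε, b}.
FIRST(S): from S::=d S we get {d}; from S::=U d we get {d}. So FIRST(S) = {d}.
FIRST(U): from U::=S R we get {d}; from U::=ε we get {ε}. So FIRST(U) = {ε, d}.
FOLLOW(S) includes $ since S is the start symbol.
FOLLOW(U): in S::=U d, U is followed by d with FIRST {d}. Thus FOLLOW(U) = {d}.
FOLLOW(R): in U::=S R, the suffix after R is empty, so FOLLOW(R) ⊇ FOLLOW(U) = {d}; in R::=b R S, R is followed by S with FIRST {d}. Thus FOLLOW(R) = {d}.
FOLLOW(S): in S::=d S, the suffix after S is empty (adds nothing new); in U::=S R, S is followed by R with FIRST {ε, b}; in U::=S R, the suffix after S is nullable, so FOLLOW(S) ⊇ FOLLOW(U) = {d}; in R::=b R S, the suffix after S is empty, so FOLLOW(S) ⊇ FOLLOW(R) = {d}. Thus FOLLOW(S) = {$, b, d}.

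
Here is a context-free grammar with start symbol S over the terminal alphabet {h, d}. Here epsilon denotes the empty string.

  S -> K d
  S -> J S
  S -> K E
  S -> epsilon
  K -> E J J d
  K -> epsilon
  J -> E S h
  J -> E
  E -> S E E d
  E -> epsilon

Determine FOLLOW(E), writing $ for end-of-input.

FIRST(S): from S->K d we get {d, h}; from S->J S we get {epsilon, d, h}; from S->K E we get {epsilon, d, h}; from S->epsilon we get {epsilon}. So FIRST(S) = {epsilon, d, h}.
FIRST(E): from E->S E E d we get {d, h}; from E->epsilon we get {epsilon}. So FIRST(E) = {epsilon, d, h}.
FIRST(J): from J->E S h we get {d, h}; from J->E we get {epsilon, d, h}. So FIRST(J) = {epsilon, d, h}.
FIRST(K): from K->E J J d we get {d, h}; from K->epsilon we get {epsilon}. So FIRST(K) = {epsilon, d, h}.
FOLLOW(S) includes $ since S is the start symbol.
FOLLOW(S): in S->J S, the suffix after S is empty (adds nothing new); in J->E S h, S is followed by h with FIRST {h}; in E->S E E d, S is followed by E E d with FIRST {d, h}. Thus FOLLOW(S) = {$, d, h}.
FOLLOW(K): in S->K d, K is followed by d with FIRST {d}; in S->K E, K is followed by E with FIRST {epsilon, d, h}; in S->K E, the suffix after K is nullable, so FOLLOW(K) ⊇ FOLLOW(S) = {$, d, h}. Thus FOLLOW(K) = {$, d, h}.
FOLLOW(J): in S->J S, J is followed by S with FIRST {epsilon, d, h}; in S->J S, the suffix after J is nullable, so FOLLOW(J) ⊇ FOLLOW(S) = {$, d, h}; in K->E J J d (occurrence 1), J is followed by J d with FIRST {d, h}; in K->E J J d (occurrence 2), J is followed by d with FIRST {d}. Thus FOLLOW(J) = {$, d, h}.
FOLLOW(E): in S->K E, the suffix after E is empty, so FOLLOW(E) ⊇ FOLLOW(S) = {$, d, h}; in K->E J J d, E is followed by J J d with FIRST {d, h}; in J->E S h, E is followed by S h with FIRST {d, h}; in J->E, the suffix after E is empty, so FOLLOW(E) ⊇ FOLLOW(J) = {$, d, h}; in E->S E E d (occurrence 1), E is followed by E d with FIRST {d, h}; in E->S E E d (occurrence 2), E is followed by d with FIRST {d}. Thus FOLLOW(E) = {$, d, h}.

{$, d, h}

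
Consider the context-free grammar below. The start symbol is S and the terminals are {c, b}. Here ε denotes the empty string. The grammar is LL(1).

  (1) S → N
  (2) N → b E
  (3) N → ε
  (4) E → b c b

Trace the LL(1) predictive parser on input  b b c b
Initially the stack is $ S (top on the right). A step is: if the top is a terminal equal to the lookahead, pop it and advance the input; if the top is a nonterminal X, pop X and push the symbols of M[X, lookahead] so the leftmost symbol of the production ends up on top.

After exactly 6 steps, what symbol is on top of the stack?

     Stack    Input      Action
  1  $ S      b b c b $  expand S → N
  2  $ N      b b c b $  expand N → b E
  3  $ E b    b b c b $  match b
  4  $ E      b c b $    expand E → b c b
  5  $ b c b  b c b $    match b
  6  $ b c    c b $      match c
Stack after step 6: $ b (top = b).

b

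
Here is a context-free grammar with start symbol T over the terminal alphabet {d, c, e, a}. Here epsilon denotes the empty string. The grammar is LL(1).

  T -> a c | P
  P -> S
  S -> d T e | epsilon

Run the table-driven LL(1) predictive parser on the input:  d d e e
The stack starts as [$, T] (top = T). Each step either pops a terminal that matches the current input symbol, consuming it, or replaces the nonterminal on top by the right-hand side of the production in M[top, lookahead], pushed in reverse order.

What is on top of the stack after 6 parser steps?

     Stack    Input      Action
  1  $ T      d d e e $  expand T -> P
  2  $ P      d d e e $  expand P -> S
  3  $ S      d d e e $  expand S -> d T e
  4  $ e T d  d d e e $  match d
  5  $ e T    d e e $    expand T -> P
  6  $ e P    d e e $    expand P -> S
Stack after step 6: $ e S (top = S).

S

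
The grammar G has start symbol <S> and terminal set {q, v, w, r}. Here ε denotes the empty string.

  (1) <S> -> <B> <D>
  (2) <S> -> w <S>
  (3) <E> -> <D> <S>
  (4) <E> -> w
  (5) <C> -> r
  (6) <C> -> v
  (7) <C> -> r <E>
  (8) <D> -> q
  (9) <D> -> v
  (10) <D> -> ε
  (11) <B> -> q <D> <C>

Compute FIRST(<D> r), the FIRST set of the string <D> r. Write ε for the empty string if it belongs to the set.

FIRST(<C>): from <C>->r we get {r}; from <C>->v we get {v}; from <C>->r <E> we get {r}. So FIRST(<C>) = {r, v}.
FIRST(<D>): from <D>->q we get {q}; from <D>->v we get {v}; from <D>->ε we get {ε}. So FIRST(<D>) = {ε, q, v}.
FIRST(<B>): from <B>->q <D> <C> we get {q}. So FIRST(<B>) = {q}.
FIRST(<S>): from <S>-><B> <D> we get {q}; from <S>->w <S> we get {w}. So FIRST(<S>) = {q, w}.
FIRST(<E>): from <E>-><D> <S> we get {q, v, w}; from <E>->w we get {w}. So FIRST(<E>) = {q, v, w}.
FIRST(<D> r): take FIRST of each symbol in turn, carrying on past any symbol whose FIRST contains ε; result {q, r, v}.

{q, r, v}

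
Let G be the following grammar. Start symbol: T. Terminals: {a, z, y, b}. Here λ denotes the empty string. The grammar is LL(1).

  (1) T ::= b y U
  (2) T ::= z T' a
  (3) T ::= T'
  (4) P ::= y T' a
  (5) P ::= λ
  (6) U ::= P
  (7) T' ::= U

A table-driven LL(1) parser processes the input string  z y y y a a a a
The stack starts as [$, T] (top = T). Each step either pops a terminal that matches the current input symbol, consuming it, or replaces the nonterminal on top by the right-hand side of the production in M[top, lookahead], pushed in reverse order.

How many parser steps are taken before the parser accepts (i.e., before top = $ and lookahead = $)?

      Stack           Input              Action
   1  $ T             z y y y a a a a $  expand T ::= z T' a
   2  $ a T' z        z y y y a a a a $  match z
   3  $ a T'          y y y a a a a $    expand T' ::= U
   4  $ a U           y y y a a a a $    expand U ::= P
   5  $ a P           y y y a a a a $    expand P ::= y T' a
   6  $ a a T' y      y y y a a a a $    match y
   7  $ a a T'        y y a a a a $      expand T' ::= U
   8  $ a a U         y y a a a a $      expand U ::= P
   9  $ a a P         y y a a a a $      expand P ::= y T' a
  10  $ a a a T' y    y y a a a a $      match y
  11  $ a a a T'      y a a a a $        expand T' ::= U
  12  $ a a a U       y a a a a $        expand U ::= P
  13  $ a a a P       y a a a a $        expand P ::= y T' a
  14  $ a a a a T' y  y a a a a $        match y
  15  $ a a a a T'    a a a a $          expand T' ::= U
  16  $ a a a a U     a a a a $          expand U ::= P
  17  $ a a a a P     a a a a $          expand P ::= λ
  18  $ a a a a       a a a a $          match a
  19  $ a a a         a a a $            match a
  20  $ a a           a a $              match a
  21  $ a             a $                match a
Accept reached after 21 steps.

21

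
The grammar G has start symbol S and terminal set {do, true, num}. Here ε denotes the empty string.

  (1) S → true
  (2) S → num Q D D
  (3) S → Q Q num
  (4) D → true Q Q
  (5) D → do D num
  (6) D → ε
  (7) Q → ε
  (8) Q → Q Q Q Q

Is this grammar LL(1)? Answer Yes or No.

FIRST(S) = {num, true}
FIRST(D) = {ε, do, true}
FIRST(Q) = {ε}
FOLLOW(S) = {$}
FOLLOW(D) = {$, do, num, true}
FOLLOW(Q) = {$, do, num, true}
Cell M[D, do] receives both D → do D num and D → ε — the grammar is not LL(1).

No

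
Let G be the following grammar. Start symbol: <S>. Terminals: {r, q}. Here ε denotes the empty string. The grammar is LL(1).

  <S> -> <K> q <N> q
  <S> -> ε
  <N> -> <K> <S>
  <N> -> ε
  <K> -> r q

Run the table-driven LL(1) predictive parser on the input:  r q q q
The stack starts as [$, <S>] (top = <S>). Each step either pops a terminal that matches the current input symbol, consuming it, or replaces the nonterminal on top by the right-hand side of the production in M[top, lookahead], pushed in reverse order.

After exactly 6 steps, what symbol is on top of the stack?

q

     Stack          Input      Action
  1  $ <S>          r q q q $  expand <S> -> <K> q <N> q
  2  $ q <N> q <K>  r q q q $  expand <K> -> r q
  3  $ q <N> q q r  r q q q $  match r
  4  $ q <N> q q    q q q $    match q
  5  $ q <N> q      q q $      match q
  6  $ q <N>        q $        expand <N> -> ε
Stack after step 6: $ q (top = q).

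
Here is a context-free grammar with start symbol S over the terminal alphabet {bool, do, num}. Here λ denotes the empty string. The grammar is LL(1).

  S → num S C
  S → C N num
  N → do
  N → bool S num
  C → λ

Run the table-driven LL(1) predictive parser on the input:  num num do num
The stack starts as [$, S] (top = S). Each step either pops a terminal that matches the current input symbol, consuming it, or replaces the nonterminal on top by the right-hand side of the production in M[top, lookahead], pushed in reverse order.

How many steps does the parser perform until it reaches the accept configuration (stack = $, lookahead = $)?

11

step 1: stack=$ S  input=num num do num $  — expand S → num S C
step 2: stack=$ C S num  input=num num do num $  — match num
step 3: stack=$ C S  input=num do num $  — expand S → num S C
step 4: stack=$ C C S num  input=num do num $  — match num
step 5: stack=$ C C S  input=do num $  — expand S → C N num
step 6: stack=$ C C num N C  input=do num $  — expand C → λ
step 7: stack=$ C C num N  input=do num $  — expand N → do
step 8: stack=$ C C num do  input=do num $  — match do
step 9: stack=$ C C num  input=num $  — match num
step 10: stack=$ C C  input=$  — expand C → λ
step 11: stack=$ C  input=$  — expand C → λ
Accept reached after 11 steps.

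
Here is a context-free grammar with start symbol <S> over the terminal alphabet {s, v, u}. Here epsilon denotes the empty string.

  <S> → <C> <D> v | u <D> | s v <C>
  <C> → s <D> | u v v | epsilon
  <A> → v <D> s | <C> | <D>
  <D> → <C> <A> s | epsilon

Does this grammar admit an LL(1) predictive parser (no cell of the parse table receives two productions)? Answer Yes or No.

FIRST(<S>) = {s, u, v}
FIRST(<C>) = {epsilon, s, u}
FIRST(<A>) = {epsilon, s, u, v}
FIRST(<D>) = {epsilon, s, u, v}
FOLLOW(<S>) = {$}
FOLLOW(<C>) = {$, s, u, v}
FOLLOW(<A>) = {s}
FOLLOW(<D>) = {$, s, u, v}
Cell M[<A>, s] receives both <A> → <C> and <A> → <D> — the grammar is not LL(1).

No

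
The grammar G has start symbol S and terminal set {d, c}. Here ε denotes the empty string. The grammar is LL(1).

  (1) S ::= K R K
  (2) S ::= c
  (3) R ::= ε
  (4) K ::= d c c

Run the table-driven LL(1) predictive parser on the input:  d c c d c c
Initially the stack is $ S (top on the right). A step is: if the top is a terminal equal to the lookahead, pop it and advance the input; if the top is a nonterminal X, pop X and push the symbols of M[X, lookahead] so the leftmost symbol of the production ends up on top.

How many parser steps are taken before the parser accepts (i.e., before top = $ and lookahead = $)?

step 1: stack=$ S  input=d c c d c c $  — expand S ::= K R K
step 2: stack=$ K R K  input=d c c d c c $  — expand K ::= d c c
step 3: stack=$ K R c c d  input=d c c d c c $  — match d
step 4: stack=$ K R c c  input=c c d c c $  — match c
step 5: stack=$ K R c  input=c d c c $  — match c
step 6: stack=$ K R  input=d c c $  — expand R ::= ε
step 7: stack=$ K  input=d c c $  — expand K ::= d c c
step 8: stack=$ c c d  input=d c c $  — match d
step 9: stack=$ c c  input=c c $  — match c
step 10: stack=$ c  input=c $  — match c
Accept reached after 10 steps.

10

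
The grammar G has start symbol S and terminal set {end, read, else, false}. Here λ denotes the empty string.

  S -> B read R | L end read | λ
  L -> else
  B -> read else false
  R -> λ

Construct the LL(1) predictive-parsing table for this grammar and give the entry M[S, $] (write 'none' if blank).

FIRST(L): from L->else we get {else}. So FIRST(L) = {else}.
FIRST(B): from B->read else false we get {read}. So FIRST(B) = {read}.
FIRST(R): from R->λ we get {λ}. So FIRST(R) = {λ}.
FIRST(S): from S->B read R we get {read}; from S->L end read we get {else}; from S->λ we get {λ}. So FIRST(S) = {λ, else, read}.
FOLLOW(S) includes $ since S is the start symbol.
FOLLOW(S): S appears on no right-hand side. Thus FOLLOW(S) = {$}.
For S -> B read R: FIRST(B read R) = {read}, so it goes in M[S, t] for t ∈ {read}.
For S -> L end read: FIRST(L end read) = {else}, so it goes in M[S, t] for t ∈ {else}.
For S -> λ: FIRST(λ) = {λ}, so it goes in M[S, t] for t ∈ {}; since λ ∈ FIRST, also for every t ∈ FOLLOW(S) = {$}.

S -> λ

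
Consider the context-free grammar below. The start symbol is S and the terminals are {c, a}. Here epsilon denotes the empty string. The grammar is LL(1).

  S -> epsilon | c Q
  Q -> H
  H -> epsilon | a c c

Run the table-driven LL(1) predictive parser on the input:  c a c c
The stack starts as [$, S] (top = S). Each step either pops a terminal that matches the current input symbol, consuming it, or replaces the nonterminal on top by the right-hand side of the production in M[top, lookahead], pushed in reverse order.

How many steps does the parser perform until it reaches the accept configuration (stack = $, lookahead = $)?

step 1: stack=$ S  input=c a c c $  — expand S -> c Q
step 2: stack=$ Q c  input=c a c c $  — match c
step 3: stack=$ Q  input=a c c $  — expand Q -> H
step 4: stack=$ H  input=a c c $  — expand H -> a c c
step 5: stack=$ c c a  input=a c c $  — match a
step 6: stack=$ c c  input=c c $  — match c
step 7: stack=$ c  input=c $  — match c
Accept reached after 7 steps.

7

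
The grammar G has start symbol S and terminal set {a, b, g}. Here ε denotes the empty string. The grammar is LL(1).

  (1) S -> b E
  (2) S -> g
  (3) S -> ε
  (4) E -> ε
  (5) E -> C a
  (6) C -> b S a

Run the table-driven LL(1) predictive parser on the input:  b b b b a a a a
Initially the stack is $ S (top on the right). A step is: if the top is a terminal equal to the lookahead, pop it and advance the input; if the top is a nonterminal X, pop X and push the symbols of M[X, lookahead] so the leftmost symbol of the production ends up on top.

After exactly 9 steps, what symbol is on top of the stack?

b

step 1: stack=$ S  input=b b b b a a a a $  — expand S -> b E
step 2: stack=$ E b  input=b b b b a a a a $  — match b
step 3: stack=$ E  input=b b b a a a a $  — expand E -> C a
step 4: stack=$ a C  input=b b b a a a a $  — expand C -> b S a
step 5: stack=$ a a S b  input=b b b a a a a $  — match b
step 6: stack=$ a a S  input=b b a a a a $  — expand S -> b E
step 7: stack=$ a a E b  input=b b a a a a $  — match b
step 8: stack=$ a a E  input=b a a a a $  — expand E -> C a
step 9: stack=$ a a a C  input=b a a a a $  — expand C -> b S a
Stack after step 9: $ a a a a S b (top = b).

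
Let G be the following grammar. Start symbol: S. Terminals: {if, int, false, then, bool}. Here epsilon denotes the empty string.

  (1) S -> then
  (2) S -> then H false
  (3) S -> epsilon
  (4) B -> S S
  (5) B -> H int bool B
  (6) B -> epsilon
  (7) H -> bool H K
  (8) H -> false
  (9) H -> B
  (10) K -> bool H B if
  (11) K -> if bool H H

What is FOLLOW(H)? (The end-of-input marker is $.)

{bool, false, if, int, then}

FIRST(S) = {epsilon, then}
FIRST(K) = {bool, if}
FIRST(B) = {epsilon, bool, false, int, then}  (via S S, H int bool B)
FIRST(H) = {epsilon, bool, false, int, then}  (via B)
FOLLOW(S) includes $ since S is the start symbol.
FOLLOW(S): in B->S S (occurrence 1), S is followed by S with FIRST {epsilon, then}; in B->S S (occurrence 1), the suffix after S is nullable, so FOLLOW(S) ⊇ FOLLOW(B) = {bool, false, if, int, then}; in B->S S (occurrence 2), the suffix after S is empty, so FOLLOW(S) ⊇ FOLLOW(B) = {bool, false, if, int, then}. Thus FOLLOW(S) = {$, bool, false, if, int, then}.
FOLLOW(B): in B->H int bool B, the suffix after B is empty (adds nothing new); in H->B, the suffix after B is empty, so FOLLOW(B) ⊇ FOLLOW(H) = {bool, false, if, int, then}; in K->bool H B if, B is followed by if with FIRST {if}. Thus FOLLOW(B) = {bool, false, if, int, then}.
FOLLOW(H): in S->then H false, H is followed by false with FIRST {false}; in B->H int bool B, H is followed by int bool B with FIRST {int}; in H->bool H K, H is followed by K with FIRST {bool, if}; in K->bool H B if, H is followed by B if with FIRST {bool, false, if, int, then}; in K->if bool H H (occurrence 1), H is followed by H with FIRST {epsilon, bool, false, int, then}; in K->if bool H H (occurrence 1), the suffix after H is nullable, so FOLLOW(H) ⊇ FOLLOW(K) = {bool, false, if, int, then}; in K->if bool H H (occurrence 2), the suffix after H is empty, so FOLLOW(H) ⊇ FOLLOW(K) = {bool, false, if, int, then}. Thus FOLLOW(H) = {bool, false, if, int, then}.
FOLLOW(K): in H->bool H K, the suffix after K is empty, so FOLLOW(K) ⊇ FOLLOW(H) = {bool, false, if, int, then}. Thus FOLLOW(K) = {bool, false, if, int, then}.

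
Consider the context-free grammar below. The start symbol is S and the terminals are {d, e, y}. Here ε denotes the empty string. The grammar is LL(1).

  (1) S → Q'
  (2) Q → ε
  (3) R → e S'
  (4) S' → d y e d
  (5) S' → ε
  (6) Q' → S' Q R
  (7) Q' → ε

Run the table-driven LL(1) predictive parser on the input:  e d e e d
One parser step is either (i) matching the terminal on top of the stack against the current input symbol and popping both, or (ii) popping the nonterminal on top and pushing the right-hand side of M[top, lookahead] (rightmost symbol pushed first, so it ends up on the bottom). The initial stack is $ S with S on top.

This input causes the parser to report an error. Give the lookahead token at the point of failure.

step 1: stack=$ S  input=e d e e d $  — expand S → Q'
step 2: stack=$ Q'  input=e d e e d $  — expand Q' → S' Q R
step 3: stack=$ R Q S'  input=e d e e d $  — expand S' → ε
step 4: stack=$ R Q  input=e d e e d $  — expand Q → ε
step 5: stack=$ R  input=e d e e d $  — expand R → e S'
step 6: stack=$ S' e  input=e d e e d $  — match e
step 7: stack=$ S'  input=d e e d $  — expand S' → d y e d
step 8: stack=$ d e y d  input=d e e d $  — match d
step 9: stack=$ d e y  input=e e d $  — error: top is terminal y but lookahead is e

e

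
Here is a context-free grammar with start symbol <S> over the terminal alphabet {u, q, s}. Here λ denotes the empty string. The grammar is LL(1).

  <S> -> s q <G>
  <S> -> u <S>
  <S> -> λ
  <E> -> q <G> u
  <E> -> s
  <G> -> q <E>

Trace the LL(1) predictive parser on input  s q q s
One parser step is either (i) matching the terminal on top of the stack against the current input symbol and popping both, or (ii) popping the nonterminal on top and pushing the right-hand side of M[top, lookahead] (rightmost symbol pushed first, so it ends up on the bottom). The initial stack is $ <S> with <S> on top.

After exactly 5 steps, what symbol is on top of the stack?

<E>

step 1: stack=$ <S>  input=s q q s $  — expand <S> -> s q <G>
step 2: stack=$ <G> q s  input=s q q s $  — match s
step 3: stack=$ <G> q  input=q q s $  — match q
step 4: stack=$ <G>  input=q s $  — expand <G> -> q <E>
step 5: stack=$ <E> q  input=q s $  — match q
Stack after step 5: $ <E> (top = <E>).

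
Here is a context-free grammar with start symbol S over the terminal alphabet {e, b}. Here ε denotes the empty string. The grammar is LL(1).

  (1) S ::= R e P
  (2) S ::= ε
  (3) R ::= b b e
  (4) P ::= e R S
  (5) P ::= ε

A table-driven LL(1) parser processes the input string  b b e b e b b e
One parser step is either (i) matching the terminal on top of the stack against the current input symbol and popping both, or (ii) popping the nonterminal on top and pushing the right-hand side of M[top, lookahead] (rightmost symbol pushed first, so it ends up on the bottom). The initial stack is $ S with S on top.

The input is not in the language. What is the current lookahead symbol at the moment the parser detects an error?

b

     Stack        Input              Action
  1  $ S          b b e b e b b e $  expand S ::= R e P
  2  $ P e R      b b e b e b b e $  expand R ::= b b e
  3  $ P e e b b  b b e b e b b e $  match b
  4  $ P e e b    b e b e b b e $    match b
  5  $ P e e      e b e b b e $      match e
  6  $ P e        b e b b e $        error: top is terminal e but lookahead is b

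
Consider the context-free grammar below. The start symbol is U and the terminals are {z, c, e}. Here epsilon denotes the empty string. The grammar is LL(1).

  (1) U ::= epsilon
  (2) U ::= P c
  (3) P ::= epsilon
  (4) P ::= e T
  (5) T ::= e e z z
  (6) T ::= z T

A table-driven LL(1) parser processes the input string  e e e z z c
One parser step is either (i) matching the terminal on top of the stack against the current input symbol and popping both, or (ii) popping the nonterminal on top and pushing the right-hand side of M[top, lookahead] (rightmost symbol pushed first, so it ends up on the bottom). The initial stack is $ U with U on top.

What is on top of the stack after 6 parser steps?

z

step 1: stack=$ U  input=e e e z z c $  — expand U ::= P c
step 2: stack=$ c P  input=e e e z z c $  — expand P ::= e T
step 3: stack=$ c T e  input=e e e z z c $  — match e
step 4: stack=$ c T  input=e e z z c $  — expand T ::= e e z z
step 5: stack=$ c z z e e  input=e e z z c $  — match e
step 6: stack=$ c z z e  input=e z z c $  — match e
Stack after step 6: $ c z z (top = z).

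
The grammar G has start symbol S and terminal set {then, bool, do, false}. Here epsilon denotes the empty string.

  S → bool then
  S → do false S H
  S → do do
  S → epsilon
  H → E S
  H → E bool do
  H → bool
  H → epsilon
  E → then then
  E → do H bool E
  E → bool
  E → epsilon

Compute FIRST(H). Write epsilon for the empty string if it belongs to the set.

FIRST(S) = {epsilon, bool, do}
FIRST(E) = {epsilon, bool, do, then}
FIRST(H) = {epsilon, bool, do, then}  (via E S, E bool do)

{epsilon, bool, do, then}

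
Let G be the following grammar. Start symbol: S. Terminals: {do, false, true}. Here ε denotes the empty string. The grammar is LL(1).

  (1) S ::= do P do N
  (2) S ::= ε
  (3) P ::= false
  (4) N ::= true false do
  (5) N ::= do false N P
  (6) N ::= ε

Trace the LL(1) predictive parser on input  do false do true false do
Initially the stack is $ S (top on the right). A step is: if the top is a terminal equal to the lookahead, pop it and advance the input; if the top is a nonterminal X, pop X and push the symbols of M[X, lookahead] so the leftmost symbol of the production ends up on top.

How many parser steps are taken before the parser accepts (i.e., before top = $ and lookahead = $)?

9

     Stack            Input                        Action
  1  $ S              do false do true false do $  expand S ::= do P do N
  2  $ N do P do      do false do true false do $  match do
  3  $ N do P         false do true false do $     expand P ::= false
  4  $ N do false     false do true false do $     match false
  5  $ N do           do true false do $           match do
  6  $ N              true false do $              expand N ::= true false do
  7  $ do false true  true false do $              match true
  8  $ do false       false do $                   match false
  9  $ do             do $                         match do
Accept reached after 9 steps.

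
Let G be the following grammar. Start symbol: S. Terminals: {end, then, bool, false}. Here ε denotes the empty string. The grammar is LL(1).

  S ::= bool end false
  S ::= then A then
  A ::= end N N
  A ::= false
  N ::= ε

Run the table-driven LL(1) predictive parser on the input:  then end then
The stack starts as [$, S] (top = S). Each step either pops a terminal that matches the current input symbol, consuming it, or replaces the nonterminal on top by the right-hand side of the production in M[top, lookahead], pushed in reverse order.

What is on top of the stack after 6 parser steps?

then

     Stack           Input            Action
  1  $ S             then end then $  expand S ::= then A then
  2  $ then A then   then end then $  match then
  3  $ then A        end then $       expand A ::= end N N
  4  $ then N N end  end then $       match end
  5  $ then N N      then $           expand N ::= ε
  6  $ then N        then $           expand N ::= ε
Stack after step 6: $ then (top = then).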